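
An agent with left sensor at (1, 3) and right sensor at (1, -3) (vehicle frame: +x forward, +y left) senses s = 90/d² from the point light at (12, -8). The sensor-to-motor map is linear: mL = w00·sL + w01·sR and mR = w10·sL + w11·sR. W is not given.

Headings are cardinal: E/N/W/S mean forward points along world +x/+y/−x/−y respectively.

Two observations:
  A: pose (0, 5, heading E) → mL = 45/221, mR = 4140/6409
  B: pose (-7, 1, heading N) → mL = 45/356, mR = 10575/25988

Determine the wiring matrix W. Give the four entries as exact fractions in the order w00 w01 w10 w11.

0 1/2 1 1

obs A: pose=(0,5,E) → sL=90/377, sR=90/221, mL=45/221, mR=4140/6409
obs B: pose=(-7,1,N) → sL=45/292, sR=45/178, mL=45/356, mR=10575/25988
sensor matrix S = [[90/377, 90/221], [45/292, 45/178]]; det S = -200475/83278546
solve [mL_A; mL_B] = S·[w00; w01] and [mR_A; mR_B] = S·[w10; w11]:
  w00 = 0, w01 = 1/2, w10 = 1, w11 = 1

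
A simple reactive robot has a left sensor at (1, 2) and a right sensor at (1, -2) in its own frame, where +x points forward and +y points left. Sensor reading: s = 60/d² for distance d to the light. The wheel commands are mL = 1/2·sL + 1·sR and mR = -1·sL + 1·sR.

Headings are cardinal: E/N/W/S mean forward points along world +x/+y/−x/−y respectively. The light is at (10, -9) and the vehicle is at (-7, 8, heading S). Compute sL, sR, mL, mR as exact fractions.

60/481 60/617 47370/296777 -8160/296777

left sensor world pos  = (-5, 7); dL² = 481
right sensor world pos = (-9, 7); dR² = 617
sL = 60/481 = 60/481
sR = 60/617 = 60/617
mL = 1/2·sL + 1·sR = 47370/296777
mR = -1·sL + 1·sR = -8160/296777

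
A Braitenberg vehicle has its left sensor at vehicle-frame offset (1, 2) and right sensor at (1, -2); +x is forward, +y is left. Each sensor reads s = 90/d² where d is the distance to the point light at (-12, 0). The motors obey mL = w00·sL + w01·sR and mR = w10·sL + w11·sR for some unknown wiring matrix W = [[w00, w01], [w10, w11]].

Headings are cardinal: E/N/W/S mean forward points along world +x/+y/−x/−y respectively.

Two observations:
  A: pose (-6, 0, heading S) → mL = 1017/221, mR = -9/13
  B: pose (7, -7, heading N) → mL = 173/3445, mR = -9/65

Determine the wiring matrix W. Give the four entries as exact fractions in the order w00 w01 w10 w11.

-1/2 1 -1/2 0

obs A: pose=(-6,0,S) → sL=18/13, sR=90/17, mL=1017/221, mR=-9/13
obs B: pose=(7,-7,N) → sL=18/65, sR=10/53, mL=173/3445, mR=-9/65
sensor matrix S = [[18/13, 90/17], [18/65, 10/53]]; det S = -14112/11713
solve [mL_A; mL_B] = S·[w00; w01] and [mR_A; mR_B] = S·[w10; w11]:
  w00 = -1/2, w01 = 1, w10 = -1/2, w11 = 0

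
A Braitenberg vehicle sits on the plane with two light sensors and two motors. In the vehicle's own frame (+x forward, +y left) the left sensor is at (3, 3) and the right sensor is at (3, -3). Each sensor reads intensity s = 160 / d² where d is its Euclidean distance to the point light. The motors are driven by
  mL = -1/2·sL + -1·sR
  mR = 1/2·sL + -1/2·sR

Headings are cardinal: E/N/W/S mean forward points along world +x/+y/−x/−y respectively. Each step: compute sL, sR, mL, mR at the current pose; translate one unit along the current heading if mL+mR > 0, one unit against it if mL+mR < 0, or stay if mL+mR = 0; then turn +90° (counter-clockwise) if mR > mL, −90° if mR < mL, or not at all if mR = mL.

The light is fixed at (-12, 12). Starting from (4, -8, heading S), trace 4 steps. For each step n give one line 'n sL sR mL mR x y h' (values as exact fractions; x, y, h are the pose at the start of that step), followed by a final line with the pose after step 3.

n=0: pose=(4,-8,S); sL=16/89, sR=80/349; mL=-9912/31061, mR=-768/31061; mL+mR=-120/349 → advance -1; mR−mL=9144/31061 → turn +1·90°
n=1: pose=(4,-7,E); sL=160/617, sR=32/169; mL=-33264/104273, mR=3648/104273; mL+mR=-48/169 → advance -1; mR−mL=36912/104273 → turn +1·90°
n=2: pose=(3,-7,N); sL=2/5, sR=8/29; mL=-69/145, mR=9/145; mL+mR=-12/29 → advance -1; mR−mL=78/145 → turn +1·90°
n=3: pose=(3,-8,W); sL=160/673, sR=160/433; mL=-142320/291409, mR=-19200/291409; mL+mR=-240/433 → advance -1; mR−mL=123120/291409 → turn +1·90°

0 16/89 80/349 -9912/31061 -768/31061 4 -8 S
1 160/617 32/169 -33264/104273 3648/104273 4 -7 E
2 2/5 8/29 -69/145 9/145 3 -7 N
3 160/673 160/433 -142320/291409 -19200/291409 3 -8 W
final 4 -8 S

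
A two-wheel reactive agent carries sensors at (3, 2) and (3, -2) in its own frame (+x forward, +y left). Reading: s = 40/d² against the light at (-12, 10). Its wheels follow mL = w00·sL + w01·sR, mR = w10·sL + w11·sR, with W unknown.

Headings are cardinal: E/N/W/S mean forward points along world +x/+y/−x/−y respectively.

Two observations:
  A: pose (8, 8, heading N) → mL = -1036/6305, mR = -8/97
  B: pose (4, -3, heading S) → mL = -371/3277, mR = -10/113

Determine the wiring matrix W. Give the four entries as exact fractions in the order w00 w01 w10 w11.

obs A: pose=(8,8,N) → sL=8/65, sR=8/97, mL=-1036/6305, mR=-8/97
obs B: pose=(4,-3,S) → sL=2/29, sR=10/113, mL=-371/3277, mR=-10/113
sensor matrix S = [[8/65, 8/97], [2/29, 10/113]]; det S = 21504/4132297
solve [mL_A; mL_B] = S·[w00; w01] and [mR_A; mR_B] = S·[w10; w11]:
  w00 = -1, w01 = -1/2, w10 = 0, w11 = -1

-1 -1/2 0 -1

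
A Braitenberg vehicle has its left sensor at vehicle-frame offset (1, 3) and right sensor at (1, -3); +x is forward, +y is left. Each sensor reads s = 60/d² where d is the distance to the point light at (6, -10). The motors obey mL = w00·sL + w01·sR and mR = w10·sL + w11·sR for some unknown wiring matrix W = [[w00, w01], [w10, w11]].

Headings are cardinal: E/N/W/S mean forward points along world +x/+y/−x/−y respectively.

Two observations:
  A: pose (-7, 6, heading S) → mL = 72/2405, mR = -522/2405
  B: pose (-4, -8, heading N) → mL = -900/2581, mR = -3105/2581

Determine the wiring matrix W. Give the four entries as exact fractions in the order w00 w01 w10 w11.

obs A: pose=(-7,6,S) → sL=12/65, sR=60/481, mL=72/2405, mR=-522/2405
obs B: pose=(-4,-8,N) → sL=30/89, sR=30/29, mL=-900/2581, mR=-3105/2581
sensor matrix S = [[12/65, 60/481], [30/89, 30/29]]; det S = 184896/1241461
solve [mL_A; mL_B] = S·[w00; w01] and [mR_A; mR_B] = S·[w10; w11]:
  w00 = 1/2, w01 = -1/2, w10 = -1/2, w11 = -1

1/2 -1/2 -1/2 -1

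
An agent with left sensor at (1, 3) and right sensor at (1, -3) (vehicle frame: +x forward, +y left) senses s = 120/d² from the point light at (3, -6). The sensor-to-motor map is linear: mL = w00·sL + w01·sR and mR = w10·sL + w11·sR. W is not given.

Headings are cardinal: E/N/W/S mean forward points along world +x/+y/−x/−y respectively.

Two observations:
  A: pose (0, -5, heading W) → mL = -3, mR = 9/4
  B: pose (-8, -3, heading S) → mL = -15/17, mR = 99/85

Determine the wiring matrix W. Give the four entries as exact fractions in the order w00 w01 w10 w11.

-1/2 0 1 -1

obs A: pose=(0,-5,W) → sL=6, sR=15/4, mL=-3, mR=9/4
obs B: pose=(-8,-3,S) → sL=30/17, sR=3/5, mL=-15/17, mR=99/85
sensor matrix S = [[6, 15/4], [30/17, 3/5]]; det S = -513/170
solve [mL_A; mL_B] = S·[w00; w01] and [mR_A; mR_B] = S·[w10; w11]:
  w00 = -1/2, w01 = 0, w10 = 1, w11 = -1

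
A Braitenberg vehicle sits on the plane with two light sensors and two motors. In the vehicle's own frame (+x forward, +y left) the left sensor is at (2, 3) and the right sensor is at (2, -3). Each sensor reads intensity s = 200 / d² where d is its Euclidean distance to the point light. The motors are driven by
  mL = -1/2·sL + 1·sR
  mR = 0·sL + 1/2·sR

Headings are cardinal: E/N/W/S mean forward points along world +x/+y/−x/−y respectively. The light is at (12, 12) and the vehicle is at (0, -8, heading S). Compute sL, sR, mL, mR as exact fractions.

40/113 200/709 8420/80117 100/709

left sensor world pos  = (3, -10); dL² = 565
right sensor world pos = (-3, -10); dR² = 709
sL = 200/565 = 40/113
sR = 200/709 = 200/709
mL = -1/2·sL + 1·sR = 8420/80117
mR = 0·sL + 1/2·sR = 100/709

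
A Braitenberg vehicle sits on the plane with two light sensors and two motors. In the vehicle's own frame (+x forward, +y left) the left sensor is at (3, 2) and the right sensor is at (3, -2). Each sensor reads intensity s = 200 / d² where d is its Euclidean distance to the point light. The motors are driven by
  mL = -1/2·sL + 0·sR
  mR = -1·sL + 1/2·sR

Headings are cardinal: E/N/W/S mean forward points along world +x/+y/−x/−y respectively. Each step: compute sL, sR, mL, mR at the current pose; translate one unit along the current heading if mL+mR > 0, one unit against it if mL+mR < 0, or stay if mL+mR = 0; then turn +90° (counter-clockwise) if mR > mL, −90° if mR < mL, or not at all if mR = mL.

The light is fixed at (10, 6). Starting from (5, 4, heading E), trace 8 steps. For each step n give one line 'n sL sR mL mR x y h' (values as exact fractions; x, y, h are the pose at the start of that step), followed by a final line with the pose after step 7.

0 50 10 -25 -45 5 4 E
1 200/41 200/89 -100/41 -13700/3649 4 4 S
2 20/9 100/41 -10/9 -370/369 4 5 W
3 8 40/13 -4 -84/13 5 5 S
4 50/17 50/17 -25/17 -25/17 5 6 W
5 200/53 200/53 -100/53 -100/53 6 6 W
6 5 5 -5/2 -5/2 7 6 W
7 200/29 200/29 -100/29 -100/29 8 6 W
final 9 6 W

n=0: pose=(5,4,E); sL=50, sR=10; mL=-25, mR=-45; mL+mR=-70 → advance -1; mR−mL=-20 → turn -1·90°
n=1: pose=(4,4,S); sL=200/41, sR=200/89; mL=-100/41, mR=-13700/3649; mL+mR=-22600/3649 → advance -1; mR−mL=-4800/3649 → turn -1·90°
n=2: pose=(4,5,W); sL=20/9, sR=100/41; mL=-10/9, mR=-370/369; mL+mR=-260/123 → advance -1; mR−mL=40/369 → turn +1·90°
n=3: pose=(5,5,S); sL=8, sR=40/13; mL=-4, mR=-84/13; mL+mR=-136/13 → advance -1; mR−mL=-32/13 → turn -1·90°
n=4: pose=(5,6,W); sL=50/17, sR=50/17; mL=-25/17, mR=-25/17; mL+mR=-50/17 → advance -1; mR−mL=0 → turn +0·90°
n=5: pose=(6,6,W); sL=200/53, sR=200/53; mL=-100/53, mR=-100/53; mL+mR=-200/53 → advance -1; mR−mL=0 → turn +0·90°
n=6: pose=(7,6,W); sL=5, sR=5; mL=-5/2, mR=-5/2; mL+mR=-5 → advance -1; mR−mL=0 → turn +0·90°
n=7: pose=(8,6,W); sL=200/29, sR=200/29; mL=-100/29, mR=-100/29; mL+mR=-200/29 → advance -1; mR−mL=0 → turn +0·90°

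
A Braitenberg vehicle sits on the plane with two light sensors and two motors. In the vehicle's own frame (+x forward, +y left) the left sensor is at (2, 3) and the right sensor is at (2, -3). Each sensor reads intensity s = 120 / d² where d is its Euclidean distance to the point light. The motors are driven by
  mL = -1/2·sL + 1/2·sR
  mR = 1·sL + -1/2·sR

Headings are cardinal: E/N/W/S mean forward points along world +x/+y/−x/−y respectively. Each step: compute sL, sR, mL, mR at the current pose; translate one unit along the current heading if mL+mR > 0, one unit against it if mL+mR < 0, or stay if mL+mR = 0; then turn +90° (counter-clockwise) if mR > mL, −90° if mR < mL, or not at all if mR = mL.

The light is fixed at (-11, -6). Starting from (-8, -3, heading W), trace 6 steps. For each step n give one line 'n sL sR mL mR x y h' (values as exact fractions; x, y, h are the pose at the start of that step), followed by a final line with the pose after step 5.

0 120 120/37 -2160/37 4380/37 -8 -3 W
1 60/13 60 360/13 -330/13 -9 -3 S
2 120 24/5 -288/5 588/5 -9 -4 W
3 15/2 30 45/4 -15/2 -10 -4 S
4 24 120/17 -144/17 348/17 -10 -5 W
5 12 12 0 6 -11 -5 S
final -11 -6 E

n=0: pose=(-8,-3,W); sL=120, sR=120/37; mL=-2160/37, mR=4380/37; mL+mR=60 → advance +1; mR−mL=6540/37 → turn +1·90°
n=1: pose=(-9,-3,S); sL=60/13, sR=60; mL=360/13, mR=-330/13; mL+mR=30/13 → advance +1; mR−mL=-690/13 → turn -1·90°
n=2: pose=(-9,-4,W); sL=120, sR=24/5; mL=-288/5, mR=588/5; mL+mR=60 → advance +1; mR−mL=876/5 → turn +1·90°
n=3: pose=(-10,-4,S); sL=15/2, sR=30; mL=45/4, mR=-15/2; mL+mR=15/4 → advance +1; mR−mL=-75/4 → turn -1·90°
n=4: pose=(-10,-5,W); sL=24, sR=120/17; mL=-144/17, mR=348/17; mL+mR=12 → advance +1; mR−mL=492/17 → turn +1·90°
n=5: pose=(-11,-5,S); sL=12, sR=12; mL=0, mR=6; mL+mR=6 → advance +1; mR−mL=6 → turn +1·90°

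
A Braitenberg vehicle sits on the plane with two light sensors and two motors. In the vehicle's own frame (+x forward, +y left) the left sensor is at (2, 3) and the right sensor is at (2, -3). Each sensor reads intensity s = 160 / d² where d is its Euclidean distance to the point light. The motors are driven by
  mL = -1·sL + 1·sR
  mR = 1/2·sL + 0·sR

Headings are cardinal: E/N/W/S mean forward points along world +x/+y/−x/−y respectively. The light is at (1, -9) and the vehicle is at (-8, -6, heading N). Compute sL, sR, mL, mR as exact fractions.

left sensor world pos  = (-11, -4); dL² = 169
right sensor world pos = (-5, -4); dR² = 61
sL = 160/169 = 160/169
sR = 160/61 = 160/61
mL = -1·sL + 1·sR = 17280/10309
mR = 1/2·sL + 0·sR = 80/169

160/169 160/61 17280/10309 80/169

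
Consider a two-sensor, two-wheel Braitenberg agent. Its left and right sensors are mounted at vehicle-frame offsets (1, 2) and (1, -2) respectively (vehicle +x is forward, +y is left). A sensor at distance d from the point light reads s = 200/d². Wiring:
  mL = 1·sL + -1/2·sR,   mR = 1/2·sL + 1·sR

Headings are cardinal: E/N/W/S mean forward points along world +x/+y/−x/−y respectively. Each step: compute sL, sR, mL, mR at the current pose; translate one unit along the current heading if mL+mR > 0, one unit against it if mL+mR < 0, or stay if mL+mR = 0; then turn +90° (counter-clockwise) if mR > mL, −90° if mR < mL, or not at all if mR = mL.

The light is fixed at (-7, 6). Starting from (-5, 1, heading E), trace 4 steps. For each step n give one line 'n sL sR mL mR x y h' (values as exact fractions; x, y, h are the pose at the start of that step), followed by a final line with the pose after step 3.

n=0: pose=(-5,1,E); sL=100/9, sR=100/29; mL=2450/261, mR=2350/261; mL+mR=1600/87 → advance +1; mR−mL=-100/261 → turn -1·90°
n=1: pose=(-4,1,S); sL=200/61, sR=200/37; mL=1300/2257, mR=15900/2257; mL+mR=17200/2257 → advance +1; mR−mL=14600/2257 → turn +1·90°
n=2: pose=(-4,0,E); sL=25/4, sR=5/2; mL=5, mR=45/8; mL+mR=85/8 → advance +1; mR−mL=5/8 → turn +1·90°
n=3: pose=(-3,0,N); sL=200/29, sR=200/61; mL=9300/1769, mR=11900/1769; mL+mR=21200/1769 → advance +1; mR−mL=2600/1769 → turn +1·90°

0 100/9 100/29 2450/261 2350/261 -5 1 E
1 200/61 200/37 1300/2257 15900/2257 -4 1 S
2 25/4 5/2 5 45/8 -4 0 E
3 200/29 200/61 9300/1769 11900/1769 -3 0 N
final -3 1 W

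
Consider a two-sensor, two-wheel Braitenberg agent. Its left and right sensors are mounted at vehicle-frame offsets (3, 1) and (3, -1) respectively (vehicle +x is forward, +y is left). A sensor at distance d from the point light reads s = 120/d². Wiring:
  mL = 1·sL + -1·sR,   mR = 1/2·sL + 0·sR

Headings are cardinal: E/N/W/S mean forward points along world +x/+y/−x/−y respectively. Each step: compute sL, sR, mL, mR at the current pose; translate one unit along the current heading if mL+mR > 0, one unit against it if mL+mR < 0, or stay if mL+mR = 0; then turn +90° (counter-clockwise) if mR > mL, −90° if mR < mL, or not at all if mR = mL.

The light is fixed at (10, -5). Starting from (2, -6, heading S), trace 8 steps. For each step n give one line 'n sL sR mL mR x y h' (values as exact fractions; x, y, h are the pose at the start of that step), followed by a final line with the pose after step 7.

0 24/13 120/97 768/1261 12/13 2 -6 S
1 60/13 60/17 240/221 30/13 2 -7 E
2 24/13 120/37 -672/481 12/13 3 -7 N
3 30/29 15/13 -45/377 15/29 3 -8 W
4 24/17 40/39 256/663 12/17 2 -8 S
5 60/17 12/5 96/85 30/17 2 -9 E
6 24/13 120/37 -672/481 12/13 3 -9 N
7 15/17 30/29 -75/493 15/34 3 -10 W
final 2 -10 S

n=0: pose=(2,-6,S); sL=24/13, sR=120/97; mL=768/1261, mR=12/13; mL+mR=1932/1261 → advance +1; mR−mL=396/1261 → turn +1·90°
n=1: pose=(2,-7,E); sL=60/13, sR=60/17; mL=240/221, mR=30/13; mL+mR=750/221 → advance +1; mR−mL=270/221 → turn +1·90°
n=2: pose=(3,-7,N); sL=24/13, sR=120/37; mL=-672/481, mR=12/13; mL+mR=-228/481 → advance -1; mR−mL=1116/481 → turn +1·90°
n=3: pose=(3,-8,W); sL=30/29, sR=15/13; mL=-45/377, mR=15/29; mL+mR=150/377 → advance +1; mR−mL=240/377 → turn +1·90°
n=4: pose=(2,-8,S); sL=24/17, sR=40/39; mL=256/663, mR=12/17; mL+mR=724/663 → advance +1; mR−mL=212/663 → turn +1·90°
n=5: pose=(2,-9,E); sL=60/17, sR=12/5; mL=96/85, mR=30/17; mL+mR=246/85 → advance +1; mR−mL=54/85 → turn +1·90°
n=6: pose=(3,-9,N); sL=24/13, sR=120/37; mL=-672/481, mR=12/13; mL+mR=-228/481 → advance -1; mR−mL=1116/481 → turn +1·90°
n=7: pose=(3,-10,W); sL=15/17, sR=30/29; mL=-75/493, mR=15/34; mL+mR=285/986 → advance +1; mR−mL=585/986 → turn +1·90°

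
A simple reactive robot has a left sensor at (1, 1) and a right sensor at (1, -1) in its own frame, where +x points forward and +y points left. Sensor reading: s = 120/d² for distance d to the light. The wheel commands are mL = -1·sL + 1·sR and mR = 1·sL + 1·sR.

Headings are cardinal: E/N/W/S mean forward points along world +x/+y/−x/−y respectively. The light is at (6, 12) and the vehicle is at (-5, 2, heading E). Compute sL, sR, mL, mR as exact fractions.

left sensor world pos  = (-4, 3); dL² = 181
right sensor world pos = (-4, 1); dR² = 221
sL = 120/181 = 120/181
sR = 120/221 = 120/221
mL = -1·sL + 1·sR = -4800/40001
mR = 1·sL + 1·sR = 48240/40001

120/181 120/221 -4800/40001 48240/40001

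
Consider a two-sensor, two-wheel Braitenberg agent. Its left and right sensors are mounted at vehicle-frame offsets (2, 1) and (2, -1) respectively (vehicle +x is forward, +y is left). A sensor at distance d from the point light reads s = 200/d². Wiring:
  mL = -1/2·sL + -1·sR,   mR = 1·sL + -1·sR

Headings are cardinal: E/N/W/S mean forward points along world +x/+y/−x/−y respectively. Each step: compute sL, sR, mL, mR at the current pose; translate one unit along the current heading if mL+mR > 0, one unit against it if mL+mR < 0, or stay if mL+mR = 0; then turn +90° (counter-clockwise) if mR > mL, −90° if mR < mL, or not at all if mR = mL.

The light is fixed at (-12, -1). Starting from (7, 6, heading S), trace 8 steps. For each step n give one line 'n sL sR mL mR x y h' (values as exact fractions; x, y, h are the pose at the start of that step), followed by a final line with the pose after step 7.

n=0: pose=(7,6,S); sL=8/17, sR=200/349; mL=-4796/5933, mR=-608/5933; mL+mR=-5404/5933 → advance -1; mR−mL=12/17 → turn +1·90°
n=1: pose=(7,7,E); sL=100/261, sR=20/49; mL=-7670/12789, mR=-320/12789; mL+mR=-7990/12789 → advance -1; mR−mL=50/87 → turn +1·90°
n=2: pose=(6,7,N); sL=200/389, sR=200/461; mL=-123900/179329, mR=14400/179329; mL+mR=-109500/179329 → advance -1; mR−mL=300/389 → turn +1·90°
n=3: pose=(6,6,W); sL=50/73, sR=5/8; mL=-565/584, mR=35/584; mL+mR=-265/292 → advance -1; mR−mL=75/73 → turn +1·90°
n=4: pose=(7,6,S); sL=8/17, sR=200/349; mL=-4796/5933, mR=-608/5933; mL+mR=-5404/5933 → advance -1; mR−mL=12/17 → turn +1·90°
n=5: pose=(7,7,E); sL=100/261, sR=20/49; mL=-7670/12789, mR=-320/12789; mL+mR=-7990/12789 → advance -1; mR−mL=50/87 → turn +1·90°
n=6: pose=(6,7,N); sL=200/389, sR=200/461; mL=-123900/179329, mR=14400/179329; mL+mR=-109500/179329 → advance -1; mR−mL=300/389 → turn +1·90°
n=7: pose=(6,6,W); sL=50/73, sR=5/8; mL=-565/584, mR=35/584; mL+mR=-265/292 → advance -1; mR−mL=75/73 → turn +1·90°

0 8/17 200/349 -4796/5933 -608/5933 7 6 S
1 100/261 20/49 -7670/12789 -320/12789 7 7 E
2 200/389 200/461 -123900/179329 14400/179329 6 7 N
3 50/73 5/8 -565/584 35/584 6 6 W
4 8/17 200/349 -4796/5933 -608/5933 7 6 S
5 100/261 20/49 -7670/12789 -320/12789 7 7 E
6 200/389 200/461 -123900/179329 14400/179329 6 7 N
7 50/73 5/8 -565/584 35/584 6 6 W
final 7 6 S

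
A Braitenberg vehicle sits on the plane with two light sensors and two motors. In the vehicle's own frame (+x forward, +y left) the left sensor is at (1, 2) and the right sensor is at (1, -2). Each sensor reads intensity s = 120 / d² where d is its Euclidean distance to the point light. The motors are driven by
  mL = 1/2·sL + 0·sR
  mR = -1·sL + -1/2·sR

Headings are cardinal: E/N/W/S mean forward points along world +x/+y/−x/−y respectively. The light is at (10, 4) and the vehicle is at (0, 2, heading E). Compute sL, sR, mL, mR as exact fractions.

left sensor world pos  = (1, 4); dL² = 81
right sensor world pos = (1, 0); dR² = 97
sL = 120/81 = 40/27
sR = 120/97 = 120/97
mL = 1/2·sL + 0·sR = 20/27
mR = -1·sL + -1/2·sR = -5500/2619

40/27 120/97 20/27 -5500/2619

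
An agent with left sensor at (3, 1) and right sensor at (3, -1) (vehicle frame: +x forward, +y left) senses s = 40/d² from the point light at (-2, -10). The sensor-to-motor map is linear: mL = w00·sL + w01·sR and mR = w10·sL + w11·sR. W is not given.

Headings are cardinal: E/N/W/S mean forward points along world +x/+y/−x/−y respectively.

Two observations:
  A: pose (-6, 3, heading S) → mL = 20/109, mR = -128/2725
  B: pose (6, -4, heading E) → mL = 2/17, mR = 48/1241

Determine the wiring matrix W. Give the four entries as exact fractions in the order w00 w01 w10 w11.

obs A: pose=(-6,3,S) → sL=40/109, sR=8/25, mL=20/109, mR=-128/2725
obs B: pose=(6,-4,E) → sL=4/17, sR=20/73, mL=2/17, mR=48/1241
sensor matrix S = [[40/109, 8/25], [4/17, 20/73]]; det S = 85376/3381725
solve [mL_A; mL_B] = S·[w00; w01] and [mR_A; mR_B] = S·[w10; w11]:
  w00 = 1/2, w01 = 0, w10 = -1, w11 = 1

1/2 0 -1 1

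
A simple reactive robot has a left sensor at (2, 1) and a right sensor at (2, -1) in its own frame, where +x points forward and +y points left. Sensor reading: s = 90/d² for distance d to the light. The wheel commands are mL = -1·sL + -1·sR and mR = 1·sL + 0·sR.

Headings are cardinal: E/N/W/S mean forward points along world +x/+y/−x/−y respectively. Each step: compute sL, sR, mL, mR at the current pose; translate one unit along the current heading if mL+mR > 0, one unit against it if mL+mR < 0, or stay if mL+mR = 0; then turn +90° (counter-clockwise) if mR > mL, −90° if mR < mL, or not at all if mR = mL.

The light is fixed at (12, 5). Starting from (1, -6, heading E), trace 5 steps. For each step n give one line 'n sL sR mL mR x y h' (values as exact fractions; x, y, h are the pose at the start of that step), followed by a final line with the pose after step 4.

n=0: pose=(1,-6,E); sL=90/181, sR=2/5; mL=-812/905, mR=90/181; mL+mR=-2/5 → advance -1; mR−mL=1262/905 → turn +1·90°
n=1: pose=(0,-6,N); sL=9/25, sR=45/101; mL=-2034/2525, mR=9/25; mL+mR=-45/101 → advance -1; mR−mL=2943/2525 → turn +1·90°
n=2: pose=(0,-7,W); sL=18/73, sR=90/317; mL=-12276/23141, mR=18/73; mL+mR=-90/317 → advance -1; mR−mL=17982/23141 → turn +1·90°
n=3: pose=(1,-7,S); sL=45/148, sR=9/34; mL=-1431/2516, mR=45/148; mL+mR=-9/34 → advance -1; mR−mL=549/629 → turn +1·90°
n=4: pose=(1,-6,E); sL=90/181, sR=2/5; mL=-812/905, mR=90/181; mL+mR=-2/5 → advance -1; mR−mL=1262/905 → turn +1·90°

0 90/181 2/5 -812/905 90/181 1 -6 E
1 9/25 45/101 -2034/2525 9/25 0 -6 N
2 18/73 90/317 -12276/23141 18/73 0 -7 W
3 45/148 9/34 -1431/2516 45/148 1 -7 S
4 90/181 2/5 -812/905 90/181 1 -6 E
final 0 -6 N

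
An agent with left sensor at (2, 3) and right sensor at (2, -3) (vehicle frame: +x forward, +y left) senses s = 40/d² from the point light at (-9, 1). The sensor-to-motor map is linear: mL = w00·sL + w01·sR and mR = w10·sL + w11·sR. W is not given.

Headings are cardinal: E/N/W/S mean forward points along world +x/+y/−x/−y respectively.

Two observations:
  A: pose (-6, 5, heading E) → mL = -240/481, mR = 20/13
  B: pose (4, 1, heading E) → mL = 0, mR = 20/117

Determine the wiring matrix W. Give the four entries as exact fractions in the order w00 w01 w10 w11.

1/2 -1/2 0 1

obs A: pose=(-6,5,E) → sL=20/37, sR=20/13, mL=-240/481, mR=20/13
obs B: pose=(4,1,E) → sL=20/117, sR=20/117, mL=0, mR=20/117
sensor matrix S = [[20/37, 20/13], [20/117, 20/117]]; det S = -3200/18759
solve [mL_A; mL_B] = S·[w00; w01] and [mR_A; mR_B] = S·[w10; w11]:
  w00 = 1/2, w01 = -1/2, w10 = 0, w11 = 1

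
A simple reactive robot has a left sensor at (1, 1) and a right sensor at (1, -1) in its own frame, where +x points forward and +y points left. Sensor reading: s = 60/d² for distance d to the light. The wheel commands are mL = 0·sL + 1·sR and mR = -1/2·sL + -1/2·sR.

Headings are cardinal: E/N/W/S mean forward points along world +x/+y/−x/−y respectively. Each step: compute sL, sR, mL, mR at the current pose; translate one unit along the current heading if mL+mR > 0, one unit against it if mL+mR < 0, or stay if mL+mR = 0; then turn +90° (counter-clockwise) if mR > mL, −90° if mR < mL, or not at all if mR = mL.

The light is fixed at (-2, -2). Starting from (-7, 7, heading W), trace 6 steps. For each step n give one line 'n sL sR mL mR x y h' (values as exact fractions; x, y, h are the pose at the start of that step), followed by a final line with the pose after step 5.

n=0: pose=(-7,7,W); sL=3/5, sR=15/34; mL=15/34, mR=-177/340; mL+mR=-27/340 → advance -1; mR−mL=-327/340 → turn -1·90°
n=1: pose=(-6,7,N); sL=12/25, sR=60/109; mL=60/109, mR=-1404/2725; mL+mR=96/2725 → advance +1; mR−mL=-2904/2725 → turn -1·90°
n=2: pose=(-6,8,E); sL=6/13, sR=2/3; mL=2/3, mR=-22/39; mL+mR=4/39 → advance +1; mR−mL=-16/13 → turn -1·90°
n=3: pose=(-5,8,S); sL=12/17, sR=60/97; mL=60/97, mR=-1092/1649; mL+mR=-72/1649 → advance -1; mR−mL=-2112/1649 → turn -1·90°
n=4: pose=(-5,9,W); sL=15/29, sR=3/8; mL=3/8, mR=-207/464; mL+mR=-33/464 → advance -1; mR−mL=-381/464 → turn -1·90°
n=5: pose=(-4,9,N); sL=20/51, sR=12/29; mL=12/29, mR=-596/1479; mL+mR=16/1479 → advance +1; mR−mL=-1208/1479 → turn -1·90°

0 3/5 15/34 15/34 -177/340 -7 7 W
1 12/25 60/109 60/109 -1404/2725 -6 7 N
2 6/13 2/3 2/3 -22/39 -6 8 E
3 12/17 60/97 60/97 -1092/1649 -5 8 S
4 15/29 3/8 3/8 -207/464 -5 9 W
5 20/51 12/29 12/29 -596/1479 -4 9 N
final -4 10 E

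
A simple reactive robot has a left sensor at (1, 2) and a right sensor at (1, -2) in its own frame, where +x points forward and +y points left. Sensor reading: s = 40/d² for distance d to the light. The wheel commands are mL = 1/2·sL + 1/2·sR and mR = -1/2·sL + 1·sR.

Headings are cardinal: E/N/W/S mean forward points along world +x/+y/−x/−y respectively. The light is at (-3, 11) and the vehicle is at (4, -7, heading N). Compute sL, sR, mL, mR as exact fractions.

left sensor world pos  = (2, -6); dL² = 314
right sensor world pos = (6, -6); dR² = 370
sL = 40/314 = 20/157
sR = 40/370 = 4/37
mL = 1/2·sL + 1/2·sR = 684/5809
mR = -1/2·sL + 1·sR = 258/5809

20/157 4/37 684/5809 258/5809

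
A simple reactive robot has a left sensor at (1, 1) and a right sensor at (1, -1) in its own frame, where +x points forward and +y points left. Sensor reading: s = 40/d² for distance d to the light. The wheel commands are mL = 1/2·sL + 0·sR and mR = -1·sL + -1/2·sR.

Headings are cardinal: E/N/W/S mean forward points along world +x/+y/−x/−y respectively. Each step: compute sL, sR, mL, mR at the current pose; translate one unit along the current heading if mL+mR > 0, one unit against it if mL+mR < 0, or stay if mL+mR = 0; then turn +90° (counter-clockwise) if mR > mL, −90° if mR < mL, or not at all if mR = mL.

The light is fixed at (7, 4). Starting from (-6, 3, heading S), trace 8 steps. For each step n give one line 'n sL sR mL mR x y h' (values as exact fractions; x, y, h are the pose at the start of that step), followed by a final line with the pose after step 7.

0 10/37 1/5 5/37 -137/370 -6 3 S
1 40/197 40/197 20/197 -60/197 -6 4 W
2 4/17 20/61 2/17 -414/1037 -5 4 N
3 40/121 8/25 20/121 -1484/3025 -5 3 E
4 10/37 1/5 5/37 -137/370 -6 3 S
5 40/197 40/197 20/197 -60/197 -6 4 W
6 4/17 20/61 2/17 -414/1037 -5 4 N
7 40/121 8/25 20/121 -1484/3025 -5 3 E
final -6 3 S

n=0: pose=(-6,3,S); sL=10/37, sR=1/5; mL=5/37, mR=-137/370; mL+mR=-87/370 → advance -1; mR−mL=-187/370 → turn -1·90°
n=1: pose=(-6,4,W); sL=40/197, sR=40/197; mL=20/197, mR=-60/197; mL+mR=-40/197 → advance -1; mR−mL=-80/197 → turn -1·90°
n=2: pose=(-5,4,N); sL=4/17, sR=20/61; mL=2/17, mR=-414/1037; mL+mR=-292/1037 → advance -1; mR−mL=-536/1037 → turn -1·90°
n=3: pose=(-5,3,E); sL=40/121, sR=8/25; mL=20/121, mR=-1484/3025; mL+mR=-984/3025 → advance -1; mR−mL=-1984/3025 → turn -1·90°
n=4: pose=(-6,3,S); sL=10/37, sR=1/5; mL=5/37, mR=-137/370; mL+mR=-87/370 → advance -1; mR−mL=-187/370 → turn -1·90°
n=5: pose=(-6,4,W); sL=40/197, sR=40/197; mL=20/197, mR=-60/197; mL+mR=-40/197 → advance -1; mR−mL=-80/197 → turn -1·90°
n=6: pose=(-5,4,N); sL=4/17, sR=20/61; mL=2/17, mR=-414/1037; mL+mR=-292/1037 → advance -1; mR−mL=-536/1037 → turn -1·90°
n=7: pose=(-5,3,E); sL=40/121, sR=8/25; mL=20/121, mR=-1484/3025; mL+mR=-984/3025 → advance -1; mR−mL=-1984/3025 → turn -1·90°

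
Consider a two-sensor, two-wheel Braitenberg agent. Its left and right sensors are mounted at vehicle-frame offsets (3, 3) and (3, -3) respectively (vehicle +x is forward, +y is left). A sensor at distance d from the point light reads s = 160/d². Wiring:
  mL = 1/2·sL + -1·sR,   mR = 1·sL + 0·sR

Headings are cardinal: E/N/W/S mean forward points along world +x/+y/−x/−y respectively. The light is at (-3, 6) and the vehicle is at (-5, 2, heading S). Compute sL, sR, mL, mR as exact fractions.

16/5 80/37 -104/185 16/5

left sensor world pos  = (-2, -1); dL² = 50
right sensor world pos = (-8, -1); dR² = 74
sL = 160/50 = 16/5
sR = 160/74 = 80/37
mL = 1/2·sL + -1·sR = -104/185
mR = 1·sL + 0·sR = 16/5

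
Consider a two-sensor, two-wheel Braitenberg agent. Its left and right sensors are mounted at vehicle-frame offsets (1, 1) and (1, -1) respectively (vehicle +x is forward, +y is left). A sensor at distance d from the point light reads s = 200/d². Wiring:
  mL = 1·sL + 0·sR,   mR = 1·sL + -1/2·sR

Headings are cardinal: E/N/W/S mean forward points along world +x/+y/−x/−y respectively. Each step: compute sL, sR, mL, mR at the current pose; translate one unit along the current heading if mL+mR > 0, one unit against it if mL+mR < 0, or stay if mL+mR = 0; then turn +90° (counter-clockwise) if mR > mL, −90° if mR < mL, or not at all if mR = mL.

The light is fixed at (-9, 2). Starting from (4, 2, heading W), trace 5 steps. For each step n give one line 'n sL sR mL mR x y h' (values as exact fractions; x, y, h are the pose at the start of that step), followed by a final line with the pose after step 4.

n=0: pose=(4,2,W); sL=40/29, sR=40/29; mL=40/29, mR=20/29; mL+mR=60/29 → advance +1; mR−mL=-20/29 → turn -1·90°
n=1: pose=(3,2,N); sL=100/61, sR=20/17; mL=100/61, mR=1090/1037; mL+mR=2790/1037 → advance +1; mR−mL=-10/17 → turn -1·90°
n=2: pose=(3,3,E); sL=200/173, sR=200/169; mL=200/173, mR=16500/29237; mL+mR=50300/29237 → advance +1; mR−mL=-100/169 → turn -1·90°
n=3: pose=(4,3,S); sL=50/49, sR=25/18; mL=50/49, mR=575/1764; mL+mR=2375/1764 → advance +1; mR−mL=-25/36 → turn -1·90°
n=4: pose=(4,2,W); sL=40/29, sR=40/29; mL=40/29, mR=20/29; mL+mR=60/29 → advance +1; mR−mL=-20/29 → turn -1·90°

0 40/29 40/29 40/29 20/29 4 2 W
1 100/61 20/17 100/61 1090/1037 3 2 N
2 200/173 200/169 200/173 16500/29237 3 3 E
3 50/49 25/18 50/49 575/1764 4 3 S
4 40/29 40/29 40/29 20/29 4 2 W
final 3 2 N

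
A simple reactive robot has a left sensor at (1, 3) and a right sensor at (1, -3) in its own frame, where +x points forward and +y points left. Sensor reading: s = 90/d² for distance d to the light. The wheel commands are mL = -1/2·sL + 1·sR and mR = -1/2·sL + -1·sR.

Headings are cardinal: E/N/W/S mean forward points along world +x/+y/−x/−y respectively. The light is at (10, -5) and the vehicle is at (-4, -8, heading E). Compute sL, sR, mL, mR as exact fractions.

left sensor world pos  = (-3, -5); dL² = 169
right sensor world pos = (-3, -11); dR² = 205
sL = 90/169 = 90/169
sR = 90/205 = 18/41
mL = -1/2·sL + 1·sR = 1197/6929
mR = -1/2·sL + -1·sR = -4887/6929

90/169 18/41 1197/6929 -4887/6929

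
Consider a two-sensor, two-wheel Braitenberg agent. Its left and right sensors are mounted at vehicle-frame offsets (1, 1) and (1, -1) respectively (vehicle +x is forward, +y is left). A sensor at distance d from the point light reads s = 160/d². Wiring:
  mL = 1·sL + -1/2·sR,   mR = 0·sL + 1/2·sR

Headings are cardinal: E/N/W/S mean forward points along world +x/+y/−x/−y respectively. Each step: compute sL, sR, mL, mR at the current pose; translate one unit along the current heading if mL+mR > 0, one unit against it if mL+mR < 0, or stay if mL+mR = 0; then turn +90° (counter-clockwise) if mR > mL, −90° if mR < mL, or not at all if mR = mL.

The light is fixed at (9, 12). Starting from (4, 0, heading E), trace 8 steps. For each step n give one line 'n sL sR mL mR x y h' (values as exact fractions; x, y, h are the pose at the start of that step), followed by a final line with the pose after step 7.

0 160/137 32/37 3728/5069 16/37 4 0 E
1 80/89 80/97 4200/8633 40/97 5 0 S
2 160/221 160/169 720/2873 80/169 5 -1 W
3 40/53 20/29 630/1537 10/29 4 -1 S
4 160/261 32/41 2384/10701 16/41 4 -2 W
5 16/25 80/137 1192/3425 40/137 3 -2 S
6 32/61 32/49 592/2989 16/49 3 -3 W
7 40/73 1/2 87/292 1/4 2 -3 S
final 2 -4 W

n=0: pose=(4,0,E); sL=160/137, sR=32/37; mL=3728/5069, mR=16/37; mL+mR=160/137 → advance +1; mR−mL=-1536/5069 → turn -1·90°
n=1: pose=(5,0,S); sL=80/89, sR=80/97; mL=4200/8633, mR=40/97; mL+mR=80/89 → advance +1; mR−mL=-640/8633 → turn -1·90°
n=2: pose=(5,-1,W); sL=160/221, sR=160/169; mL=720/2873, mR=80/169; mL+mR=160/221 → advance +1; mR−mL=640/2873 → turn +1·90°
n=3: pose=(4,-1,S); sL=40/53, sR=20/29; mL=630/1537, mR=10/29; mL+mR=40/53 → advance +1; mR−mL=-100/1537 → turn -1·90°
n=4: pose=(4,-2,W); sL=160/261, sR=32/41; mL=2384/10701, mR=16/41; mL+mR=160/261 → advance +1; mR−mL=1792/10701 → turn +1·90°
n=5: pose=(3,-2,S); sL=16/25, sR=80/137; mL=1192/3425, mR=40/137; mL+mR=16/25 → advance +1; mR−mL=-192/3425 → turn -1·90°
n=6: pose=(3,-3,W); sL=32/61, sR=32/49; mL=592/2989, mR=16/49; mL+mR=32/61 → advance +1; mR−mL=384/2989 → turn +1·90°
n=7: pose=(2,-3,S); sL=40/73, sR=1/2; mL=87/292, mR=1/4; mL+mR=40/73 → advance +1; mR−mL=-7/146 → turn -1·90°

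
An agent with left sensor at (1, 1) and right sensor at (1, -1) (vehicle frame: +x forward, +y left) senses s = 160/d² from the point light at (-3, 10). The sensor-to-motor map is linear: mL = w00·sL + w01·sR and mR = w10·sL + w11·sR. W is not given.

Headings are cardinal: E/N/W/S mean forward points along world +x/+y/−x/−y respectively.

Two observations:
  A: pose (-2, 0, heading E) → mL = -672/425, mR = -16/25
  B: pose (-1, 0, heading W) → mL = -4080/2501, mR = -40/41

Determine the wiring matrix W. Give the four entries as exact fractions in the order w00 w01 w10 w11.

obs A: pose=(-2,0,E) → sL=32/17, sR=32/25, mL=-672/425, mR=-16/25
obs B: pose=(-1,0,W) → sL=80/61, sR=80/41, mL=-4080/2501, mR=-40/41
sensor matrix S = [[32/17, 32/25], [80/61, 80/41]]; det S = 423936/212585
solve [mL_A; mL_B] = S·[w00; w01] and [mR_A; mR_B] = S·[w10; w11]:
  w00 = -1/2, w01 = -1/2, w10 = 0, w11 = -1/2

-1/2 -1/2 0 -1/2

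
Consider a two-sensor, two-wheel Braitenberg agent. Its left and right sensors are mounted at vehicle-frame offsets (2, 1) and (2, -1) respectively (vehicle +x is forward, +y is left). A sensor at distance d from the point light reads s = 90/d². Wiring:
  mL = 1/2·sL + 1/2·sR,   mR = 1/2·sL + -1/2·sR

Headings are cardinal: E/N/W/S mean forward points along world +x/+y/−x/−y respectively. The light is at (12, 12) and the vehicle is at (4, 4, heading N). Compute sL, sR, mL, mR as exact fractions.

10/13 18/17 202/221 -32/221

left sensor world pos  = (3, 6); dL² = 117
right sensor world pos = (5, 6); dR² = 85
sL = 90/117 = 10/13
sR = 90/85 = 18/17
mL = 1/2·sL + 1/2·sR = 202/221
mR = 1/2·sL + -1/2·sR = -32/221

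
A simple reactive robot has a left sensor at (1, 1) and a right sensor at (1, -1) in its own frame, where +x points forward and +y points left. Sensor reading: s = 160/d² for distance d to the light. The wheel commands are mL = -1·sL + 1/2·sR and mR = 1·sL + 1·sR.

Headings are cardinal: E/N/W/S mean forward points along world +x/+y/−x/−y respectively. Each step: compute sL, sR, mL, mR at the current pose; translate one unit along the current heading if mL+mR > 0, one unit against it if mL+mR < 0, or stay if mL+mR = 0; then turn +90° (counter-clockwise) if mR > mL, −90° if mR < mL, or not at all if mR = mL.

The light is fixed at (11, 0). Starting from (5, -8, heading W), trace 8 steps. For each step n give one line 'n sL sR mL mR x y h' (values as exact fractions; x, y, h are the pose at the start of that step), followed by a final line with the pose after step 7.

n=0: pose=(5,-8,W); sL=16/13, sR=80/49; mL=-264/637, mR=1824/637; mL+mR=120/49 → advance +1; mR−mL=2088/637 → turn +1·90°
n=1: pose=(4,-8,S); sL=160/117, sR=32/29; mL=-2768/3393, mR=8384/3393; mL+mR=48/29 → advance +1; mR−mL=11152/3393 → turn +1·90°
n=2: pose=(4,-9,E); sL=8/5, sR=20/17; mL=-86/85, mR=236/85; mL+mR=30/17 → advance +1; mR−mL=322/85 → turn +1·90°
n=3: pose=(5,-9,N); sL=160/113, sR=160/89; mL=-5200/10057, mR=32320/10057; mL+mR=240/89 → advance +1; mR−mL=37520/10057 → turn +1·90°
n=4: pose=(5,-8,W); sL=16/13, sR=80/49; mL=-264/637, mR=1824/637; mL+mR=120/49 → advance +1; mR−mL=2088/637 → turn +1·90°
n=5: pose=(4,-8,S); sL=160/117, sR=32/29; mL=-2768/3393, mR=8384/3393; mL+mR=48/29 → advance +1; mR−mL=11152/3393 → turn +1·90°
n=6: pose=(4,-9,E); sL=8/5, sR=20/17; mL=-86/85, mR=236/85; mL+mR=30/17 → advance +1; mR−mL=322/85 → turn +1·90°
n=7: pose=(5,-9,N); sL=160/113, sR=160/89; mL=-5200/10057, mR=32320/10057; mL+mR=240/89 → advance +1; mR−mL=37520/10057 → turn +1·90°

0 16/13 80/49 -264/637 1824/637 5 -8 W
1 160/117 32/29 -2768/3393 8384/3393 4 -8 S
2 8/5 20/17 -86/85 236/85 4 -9 E
3 160/113 160/89 -5200/10057 32320/10057 5 -9 N
4 16/13 80/49 -264/637 1824/637 5 -8 W
5 160/117 32/29 -2768/3393 8384/3393 4 -8 S
6 8/5 20/17 -86/85 236/85 4 -9 E
7 160/113 160/89 -5200/10057 32320/10057 5 -9 N
final 5 -8 W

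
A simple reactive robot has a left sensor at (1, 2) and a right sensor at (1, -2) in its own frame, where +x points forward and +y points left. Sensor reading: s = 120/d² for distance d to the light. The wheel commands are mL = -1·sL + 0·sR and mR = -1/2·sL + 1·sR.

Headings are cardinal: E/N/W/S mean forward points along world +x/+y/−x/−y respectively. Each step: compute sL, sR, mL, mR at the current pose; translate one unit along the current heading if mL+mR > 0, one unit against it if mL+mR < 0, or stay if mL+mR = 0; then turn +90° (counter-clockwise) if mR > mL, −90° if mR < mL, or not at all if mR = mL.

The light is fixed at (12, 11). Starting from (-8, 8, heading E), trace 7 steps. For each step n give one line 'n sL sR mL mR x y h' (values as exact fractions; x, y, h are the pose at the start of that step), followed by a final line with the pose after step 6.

n=0: pose=(-8,8,E); sL=60/181, sR=60/193; mL=-60/181, mR=5070/34933; mL+mR=-6510/34933 → advance -1; mR−mL=16650/34933 → turn +1·90°
n=1: pose=(-9,8,N); sL=120/533, sR=24/73; mL=-120/533, mR=8412/38909; mL+mR=-348/38909 → advance -1; mR−mL=17172/38909 → turn +1·90°
n=2: pose=(-9,7,W); sL=3/13, sR=15/61; mL=-3/13, mR=207/1586; mL+mR=-159/1586 → advance -1; mR−mL=573/1586 → turn +1·90°
n=3: pose=(-8,7,S); sL=120/349, sR=120/509; mL=-120/349, mR=11340/177641; mL+mR=-49740/177641 → advance -1; mR−mL=72420/177641 → turn +1·90°
n=4: pose=(-8,8,E); sL=60/181, sR=60/193; mL=-60/181, mR=5070/34933; mL+mR=-6510/34933 → advance -1; mR−mL=16650/34933 → turn +1·90°
n=5: pose=(-9,8,N); sL=120/533, sR=24/73; mL=-120/533, mR=8412/38909; mL+mR=-348/38909 → advance -1; mR−mL=17172/38909 → turn +1·90°
n=6: pose=(-9,7,W); sL=3/13, sR=15/61; mL=-3/13, mR=207/1586; mL+mR=-159/1586 → advance -1; mR−mL=573/1586 → turn +1·90°

0 60/181 60/193 -60/181 5070/34933 -8 8 E
1 120/533 24/73 -120/533 8412/38909 -9 8 N
2 3/13 15/61 -3/13 207/1586 -9 7 W
3 120/349 120/509 -120/349 11340/177641 -8 7 S
4 60/181 60/193 -60/181 5070/34933 -8 8 E
5 120/533 24/73 -120/533 8412/38909 -9 8 N
6 3/13 15/61 -3/13 207/1586 -9 7 W
final -8 7 S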